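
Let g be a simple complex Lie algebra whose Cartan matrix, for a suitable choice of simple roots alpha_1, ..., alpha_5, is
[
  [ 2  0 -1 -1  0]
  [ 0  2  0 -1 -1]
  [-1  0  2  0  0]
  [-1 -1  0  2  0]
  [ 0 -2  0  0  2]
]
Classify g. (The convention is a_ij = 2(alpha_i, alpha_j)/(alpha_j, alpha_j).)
The matrix has rank 5 with 2's on the diagonal. Reading the off-diagonal entries as Dynkin edges (a single edge where a_ij = a_ji = -1; a double or triple edge where a_ij * a_ji = 2 or 3), the diagram is a chain of 5 nodes with a double edge at one end; the terminal node there is the unique long simple root (C_5). One simple-root ordering that puts it in standard form is (alpha_3, alpha_1, alpha_4, alpha_2, alpha_5). So the algebra is type C_5, i.e. sp(10).

C_5 (sp(10))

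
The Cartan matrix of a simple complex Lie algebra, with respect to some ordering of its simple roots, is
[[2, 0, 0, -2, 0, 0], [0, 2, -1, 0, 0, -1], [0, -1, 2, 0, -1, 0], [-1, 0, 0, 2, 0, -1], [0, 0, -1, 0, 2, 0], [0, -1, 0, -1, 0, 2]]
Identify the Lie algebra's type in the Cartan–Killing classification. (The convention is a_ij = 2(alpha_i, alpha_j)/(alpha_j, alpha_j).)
type C_6

The matrix has rank 6 with 2's on the diagonal. Reading the off-diagonal entries as Dynkin edges (a single edge where a_ij = a_ji = -1; a double or triple edge where a_ij * a_ji = 2 or 3), the diagram is a chain of 6 nodes with a double edge at one end; the terminal node there is the unique long simple root (C_6). One simple-root ordering that puts it in standard form is (alpha_5, alpha_3, alpha_2, alpha_6, alpha_4, alpha_1). So the algebra is type C_6, i.e. sp(12).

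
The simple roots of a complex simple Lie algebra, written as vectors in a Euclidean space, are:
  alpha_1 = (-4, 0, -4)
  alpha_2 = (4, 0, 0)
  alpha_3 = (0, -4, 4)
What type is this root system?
Compute the Cartan integers a_ij = 2(alpha_i, alpha_j)/(alpha_j, alpha_j); the resulting 3x3 Cartan matrix is
[[2, -2, -1], [-1, 2, 0], [-1, 0, 2]].
The roots have two lengths (squared-length ratio 2:1); the short ones are alpha_{2}. The associated Dynkin diagram is a chain of 3 nodes with a double edge at one end; the terminal node there is the unique short simple root (B_3), so the type is B_3 (the algebra so(7)).

B_3 (so(7))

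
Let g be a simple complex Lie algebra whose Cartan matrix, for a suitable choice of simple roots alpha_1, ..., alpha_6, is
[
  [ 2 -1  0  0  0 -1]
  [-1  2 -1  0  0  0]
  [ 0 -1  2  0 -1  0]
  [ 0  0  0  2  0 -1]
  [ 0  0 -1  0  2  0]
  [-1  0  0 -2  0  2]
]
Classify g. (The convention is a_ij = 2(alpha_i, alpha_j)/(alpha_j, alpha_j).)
The matrix has rank 6 with 2's on the diagonal. Reading the off-diagonal entries as Dynkin edges (a single edge where a_ij = a_ji = -1; a double or triple edge where a_ij * a_ji = 2 or 3), the diagram is a chain of 6 nodes with a double edge at one end; the terminal node there is the unique short simple root (B_6). One simple-root ordering that puts it in standard form is (alpha_5, alpha_3, alpha_2, alpha_1, alpha_6, alpha_4). So the algebra is type B_6, i.e. so(13).

type B_6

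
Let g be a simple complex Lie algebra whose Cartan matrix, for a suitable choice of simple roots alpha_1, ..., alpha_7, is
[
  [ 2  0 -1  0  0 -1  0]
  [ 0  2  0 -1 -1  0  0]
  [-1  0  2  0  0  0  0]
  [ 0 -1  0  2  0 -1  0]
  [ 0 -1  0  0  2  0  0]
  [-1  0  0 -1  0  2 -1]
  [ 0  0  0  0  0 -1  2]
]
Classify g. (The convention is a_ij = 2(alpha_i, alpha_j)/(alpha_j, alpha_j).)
The matrix has rank 7 with 2's on the diagonal. Reading the off-diagonal entries as Dynkin edges (a single edge where a_ij = a_ji = -1; a double or triple edge where a_ij * a_ji = 2 or 3), the diagram is a chain of 6 nodes with one extra node attached to the third node from one end (E_7). One simple-root ordering that puts it in standard form is (alpha_3, alpha_7, alpha_1, alpha_6, alpha_4, alpha_2, alpha_5). So the algebra is type E_7.

E_7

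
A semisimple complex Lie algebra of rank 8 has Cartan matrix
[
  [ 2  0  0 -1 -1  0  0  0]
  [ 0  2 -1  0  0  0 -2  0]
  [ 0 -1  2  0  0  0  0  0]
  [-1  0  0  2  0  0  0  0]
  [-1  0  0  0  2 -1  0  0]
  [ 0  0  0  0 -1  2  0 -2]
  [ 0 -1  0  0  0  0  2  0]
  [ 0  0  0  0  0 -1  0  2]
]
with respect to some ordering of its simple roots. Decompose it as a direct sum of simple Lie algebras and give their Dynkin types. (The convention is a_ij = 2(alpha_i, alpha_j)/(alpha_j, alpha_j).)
type B_3 + type B_5

The diagram associated to this matrix has two connected components: the simple roots {alpha_2, alpha_3, alpha_7} form a chain of 3 nodes with a double edge at one end; the terminal node there is the unique short simple root (B_3), and {alpha_1, alpha_4, alpha_5, alpha_6, alpha_8} form a chain of 5 nodes with a double edge at one end; the terminal node there is the unique short simple root (B_5). A semisimple Lie algebra decomposes uniquely as the direct sum of simple ideals, one per connected component of its Dynkin diagram, so g ≅ B_3 ⊕ B_5 (dimension 21 + 55 = 76).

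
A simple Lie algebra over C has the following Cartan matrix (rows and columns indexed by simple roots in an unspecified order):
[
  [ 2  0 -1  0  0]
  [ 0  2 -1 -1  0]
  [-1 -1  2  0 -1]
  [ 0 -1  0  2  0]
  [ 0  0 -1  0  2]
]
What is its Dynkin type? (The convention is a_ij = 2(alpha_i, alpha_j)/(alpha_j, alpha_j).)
The matrix has rank 5 with 2's on the diagonal. Reading the off-diagonal entries as Dynkin edges (a single edge where a_ij = a_ji = -1; a double or triple edge where a_ij * a_ji = 2 or 3), the diagram is a chain of 3 nodes with a fork of two nodes at one end (D_5). One simple-root ordering that puts it in standard form is (alpha_4, alpha_2, alpha_3, alpha_5, alpha_1). So the algebra is type D_5, i.e. so(10).

D_5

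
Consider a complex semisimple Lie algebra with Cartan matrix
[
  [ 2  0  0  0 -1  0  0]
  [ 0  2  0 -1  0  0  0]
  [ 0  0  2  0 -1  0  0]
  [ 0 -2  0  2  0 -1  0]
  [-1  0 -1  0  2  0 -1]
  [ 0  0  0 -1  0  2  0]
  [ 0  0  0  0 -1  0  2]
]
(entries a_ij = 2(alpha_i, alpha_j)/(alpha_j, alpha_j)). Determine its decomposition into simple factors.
The diagram associated to this matrix has two connected components: the simple roots {alpha_2, alpha_4, alpha_6} form a chain of 3 nodes with a double edge at one end; the terminal node there is the unique short simple root (B_3), and {alpha_1, alpha_3, alpha_5, alpha_7} form a chain of 2 nodes with a fork of two nodes at one end (D_4). A semisimple Lie algebra decomposes uniquely as the direct sum of simple ideals, one per connected component of its Dynkin diagram, so g ≅ B_3 ⊕ D_4 (dimension 21 + 28 = 49).

type B_3 ⊕ type D_4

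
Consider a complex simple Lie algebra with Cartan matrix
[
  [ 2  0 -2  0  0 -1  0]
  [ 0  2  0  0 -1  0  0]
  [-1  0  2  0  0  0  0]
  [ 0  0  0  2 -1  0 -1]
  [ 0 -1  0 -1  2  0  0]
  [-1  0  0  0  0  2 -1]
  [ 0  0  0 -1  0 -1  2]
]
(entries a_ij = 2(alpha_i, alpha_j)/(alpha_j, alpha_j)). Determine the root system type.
The matrix has rank 7 with 2's on the diagonal. Reading the off-diagonal entries as Dynkin edges (a single edge where a_ij = a_ji = -1; a double or triple edge where a_ij * a_ji = 2 or 3), the diagram is a chain of 7 nodes with a double edge at one end; the terminal node there is the unique short simple root (B_7). One simple-root ordering that puts it in standard form is (alpha_2, alpha_5, alpha_4, alpha_7, alpha_6, alpha_1, alpha_3). So the algebra is type B_7, i.e. so(15).

type B_7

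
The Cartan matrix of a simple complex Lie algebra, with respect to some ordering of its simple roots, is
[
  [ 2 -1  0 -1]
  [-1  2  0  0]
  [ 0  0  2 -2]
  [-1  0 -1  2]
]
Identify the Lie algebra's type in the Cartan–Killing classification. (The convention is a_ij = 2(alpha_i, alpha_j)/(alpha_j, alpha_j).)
C_4

The matrix has rank 4 with 2's on the diagonal. Reading the off-diagonal entries as Dynkin edges (a single edge where a_ij = a_ji = -1; a double or triple edge where a_ij * a_ji = 2 or 3), the diagram is a chain of 4 nodes with a double edge at one end; the terminal node there is the unique long simple root (C_4). One simple-root ordering that puts it in standard form is (alpha_2, alpha_1, alpha_4, alpha_3). So the algebra is type C_4, i.e. sp(8).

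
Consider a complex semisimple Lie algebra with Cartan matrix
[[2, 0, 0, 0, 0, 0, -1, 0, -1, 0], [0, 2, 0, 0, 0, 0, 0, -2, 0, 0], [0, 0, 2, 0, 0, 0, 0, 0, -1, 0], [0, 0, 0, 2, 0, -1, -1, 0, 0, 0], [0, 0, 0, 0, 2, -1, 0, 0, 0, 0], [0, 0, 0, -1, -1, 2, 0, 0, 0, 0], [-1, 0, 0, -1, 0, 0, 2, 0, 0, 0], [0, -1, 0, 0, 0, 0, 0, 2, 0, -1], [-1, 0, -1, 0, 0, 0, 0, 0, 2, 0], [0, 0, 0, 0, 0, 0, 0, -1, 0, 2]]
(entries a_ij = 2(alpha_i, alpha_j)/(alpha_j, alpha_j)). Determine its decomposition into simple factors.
The diagram associated to this matrix has two connected components: the simple roots {alpha_1, alpha_3, alpha_4, alpha_5, alpha_6, alpha_7, alpha_9} form a chain of 7 nodes with single edges (A_7), and {alpha_2, alpha_8, alpha_10} form a chain of 3 nodes with a double edge at one end; the terminal node there is the unique long simple root (C_3). A semisimple Lie algebra decomposes uniquely as the direct sum of simple ideals, one per connected component of its Dynkin diagram, so g ≅ A_7 ⊕ C_3 (dimension 63 + 21 = 84).

A_7 + C_3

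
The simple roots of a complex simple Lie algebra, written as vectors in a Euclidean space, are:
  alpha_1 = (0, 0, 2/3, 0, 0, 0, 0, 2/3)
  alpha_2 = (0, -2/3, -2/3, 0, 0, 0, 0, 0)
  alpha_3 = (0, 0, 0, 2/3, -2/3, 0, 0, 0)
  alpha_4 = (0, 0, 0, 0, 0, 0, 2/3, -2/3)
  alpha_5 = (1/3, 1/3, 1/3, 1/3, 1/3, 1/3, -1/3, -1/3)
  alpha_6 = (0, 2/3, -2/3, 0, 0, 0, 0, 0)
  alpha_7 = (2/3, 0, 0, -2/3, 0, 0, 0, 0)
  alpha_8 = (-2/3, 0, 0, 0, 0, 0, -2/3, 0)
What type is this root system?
Compute the Cartan integers a_ij = 2(alpha_i, alpha_j)/(alpha_j, alpha_j); the resulting 8x8 Cartan matrix is
[[2, -1, 0, -1, 0, -1, 0, 0], [-1, 2, 0, 0, -1, 0, 0, 0], [0, 0, 2, 0, 0, 0, -1, 0], [-1, 0, 0, 2, 0, 0, 0, -1], [0, -1, 0, 0, 2, 0, 0, 0], [-1, 0, 0, 0, 0, 2, 0, 0], [0, 0, -1, 0, 0, 0, 2, -1], [0, 0, 0, -1, 0, 0, -1, 2]].
All simple roots have the same length, so the diagram is simply laced. The associated Dynkin diagram is a chain of 7 nodes with one extra node attached to the third node from one end (E_8), so the type is E_8.

E8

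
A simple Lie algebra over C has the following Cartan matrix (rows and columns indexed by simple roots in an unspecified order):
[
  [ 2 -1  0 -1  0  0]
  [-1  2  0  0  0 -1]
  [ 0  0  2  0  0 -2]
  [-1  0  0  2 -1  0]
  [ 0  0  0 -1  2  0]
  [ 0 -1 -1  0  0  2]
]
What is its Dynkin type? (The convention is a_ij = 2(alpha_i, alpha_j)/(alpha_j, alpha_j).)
The matrix has rank 6 with 2's on the diagonal. Reading the off-diagonal entries as Dynkin edges (a single edge where a_ij = a_ji = -1; a double or triple edge where a_ij * a_ji = 2 or 3), the diagram is a chain of 6 nodes with a double edge at one end; the terminal node there is the unique long simple root (C_6). One simple-root ordering that puts it in standard form is (alpha_5, alpha_4, alpha_1, alpha_2, alpha_6, alpha_3). So the algebra is type C_6, i.e. sp(12).

C6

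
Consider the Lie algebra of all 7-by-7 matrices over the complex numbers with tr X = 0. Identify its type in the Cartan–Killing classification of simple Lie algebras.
This is sl(7), which has dimension 7^2 - 1 = 48 and rank 7 - 1 = 6 (a Cartan subalgebra is the diagonal traceless matrices). In the classification of classical Lie algebras, the special linear algebra sl(n+1) has type A_n; here n = 6, so the Dynkin diagram is a chain of 6 nodes with single edges (A_6). Hence the type is A_6.

A_6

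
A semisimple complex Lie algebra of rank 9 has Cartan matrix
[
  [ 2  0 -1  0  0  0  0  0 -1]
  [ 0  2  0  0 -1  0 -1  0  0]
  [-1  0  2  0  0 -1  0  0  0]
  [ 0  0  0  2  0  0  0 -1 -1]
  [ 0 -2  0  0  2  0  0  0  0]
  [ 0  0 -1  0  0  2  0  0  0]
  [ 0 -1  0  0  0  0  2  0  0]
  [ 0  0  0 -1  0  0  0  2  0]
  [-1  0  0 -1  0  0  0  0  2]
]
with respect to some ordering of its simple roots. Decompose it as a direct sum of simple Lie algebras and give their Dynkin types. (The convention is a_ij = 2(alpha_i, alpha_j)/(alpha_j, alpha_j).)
The diagram associated to this matrix has two connected components: the simple roots {alpha_1, alpha_3, alpha_4, alpha_6, alpha_8, alpha_9} form a chain of 6 nodes with single edges (A_6), and {alpha_2, alpha_5, alpha_7} form a chain of 3 nodes with a double edge at one end; the terminal node there is the unique long simple root (C_3). A semisimple Lie algebra decomposes uniquely as the direct sum of simple ideals, one per connected component of its Dynkin diagram, so g ≅ A_6 ⊕ C_3 (dimension 48 + 21 = 69).

type A_6 ⊕ type C_3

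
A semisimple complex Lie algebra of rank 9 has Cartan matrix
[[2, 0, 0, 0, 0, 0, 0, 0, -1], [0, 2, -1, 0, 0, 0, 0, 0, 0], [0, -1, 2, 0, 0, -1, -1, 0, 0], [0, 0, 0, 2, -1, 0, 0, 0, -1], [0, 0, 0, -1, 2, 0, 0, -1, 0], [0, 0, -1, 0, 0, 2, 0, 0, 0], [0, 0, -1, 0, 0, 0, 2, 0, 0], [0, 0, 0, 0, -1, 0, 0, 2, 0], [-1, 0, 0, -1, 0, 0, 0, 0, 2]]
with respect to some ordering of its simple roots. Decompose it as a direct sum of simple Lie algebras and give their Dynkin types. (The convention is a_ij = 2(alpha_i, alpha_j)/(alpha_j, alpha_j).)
The diagram associated to this matrix has two connected components: the simple roots {alpha_1, alpha_4, alpha_5, alpha_8, alpha_9} form a chain of 5 nodes with single edges (A_5), and {alpha_2, alpha_3, alpha_6, alpha_7} form a chain of 2 nodes with a fork of two nodes at one end (D_4). A semisimple Lie algebra decomposes uniquely as the direct sum of simple ideals, one per connected component of its Dynkin diagram, so g ≅ A_5 ⊕ D_4 (dimension 35 + 28 = 63).

type A_5 ⊕ type D_4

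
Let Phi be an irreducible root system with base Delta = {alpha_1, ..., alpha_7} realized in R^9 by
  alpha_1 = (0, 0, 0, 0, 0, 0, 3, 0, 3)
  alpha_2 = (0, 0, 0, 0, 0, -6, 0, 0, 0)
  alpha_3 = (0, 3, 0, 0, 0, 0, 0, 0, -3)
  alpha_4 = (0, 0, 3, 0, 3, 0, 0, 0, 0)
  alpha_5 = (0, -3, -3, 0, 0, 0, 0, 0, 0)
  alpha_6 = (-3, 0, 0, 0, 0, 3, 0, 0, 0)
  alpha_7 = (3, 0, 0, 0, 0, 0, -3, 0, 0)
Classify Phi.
Compute the Cartan integers a_ij = 2(alpha_i, alpha_j)/(alpha_j, alpha_j); the resulting 7x7 Cartan matrix is
[[2, 0, -1, 0, 0, 0, -1], [0, 2, 0, 0, 0, -2, 0], [-1, 0, 2, 0, -1, 0, 0], [0, 0, 0, 2, -1, 0, 0], [0, 0, -1, -1, 2, 0, 0], [0, -1, 0, 0, 0, 2, -1], [-1, 0, 0, 0, 0, -1, 2]].
The roots have two lengths (squared-length ratio 2:1); the short ones are alpha_{1,3,4,5,6,7}. The associated Dynkin diagram is a chain of 7 nodes with a double edge at one end; the terminal node there is the unique long simple root (C_7), so the type is C_7 (the algebra sp(14)).

C_7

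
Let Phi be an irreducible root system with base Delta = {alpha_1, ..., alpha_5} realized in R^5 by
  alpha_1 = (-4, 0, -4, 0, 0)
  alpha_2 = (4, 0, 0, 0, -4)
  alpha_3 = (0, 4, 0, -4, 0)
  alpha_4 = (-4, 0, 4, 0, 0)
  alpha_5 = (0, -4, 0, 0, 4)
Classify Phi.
Compute the Cartan integers a_ij = 2(alpha_i, alpha_j)/(alpha_j, alpha_j); the resulting 5x5 Cartan matrix is
[[2, -1, 0, 0, 0], [-1, 2, 0, -1, -1], [0, 0, 2, 0, -1], [0, -1, 0, 2, 0], [0, -1, -1, 0, 2]].
All simple roots have the same length, so the diagram is simply laced. The associated Dynkin diagram is a chain of 3 nodes with a fork of two nodes at one end (D_5), so the type is D_5 (the algebra so(10)).

D5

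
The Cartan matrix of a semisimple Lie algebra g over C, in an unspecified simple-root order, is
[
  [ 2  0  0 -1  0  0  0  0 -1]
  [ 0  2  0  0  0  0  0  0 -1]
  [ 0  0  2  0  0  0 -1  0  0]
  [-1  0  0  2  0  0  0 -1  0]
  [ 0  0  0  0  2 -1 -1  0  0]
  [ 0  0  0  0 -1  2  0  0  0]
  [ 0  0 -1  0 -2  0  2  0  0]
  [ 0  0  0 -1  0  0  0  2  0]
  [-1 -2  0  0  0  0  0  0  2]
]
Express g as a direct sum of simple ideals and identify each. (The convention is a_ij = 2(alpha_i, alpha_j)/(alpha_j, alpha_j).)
The diagram associated to this matrix has two connected components: the simple roots {alpha_1, alpha_2, alpha_4, alpha_8, alpha_9} form a chain of 5 nodes with a double edge at one end; the terminal node there is the unique short simple root (B_5), and {alpha_3, alpha_5, alpha_6, alpha_7} form a chain of 4 nodes with a double edge between the middle two (F_4). A semisimple Lie algebra decomposes uniquely as the direct sum of simple ideals, one per connected component of its Dynkin diagram, so g ≅ B_5 ⊕ F_4 (dimension 55 + 52 = 107).

B_5 ⊕ F_4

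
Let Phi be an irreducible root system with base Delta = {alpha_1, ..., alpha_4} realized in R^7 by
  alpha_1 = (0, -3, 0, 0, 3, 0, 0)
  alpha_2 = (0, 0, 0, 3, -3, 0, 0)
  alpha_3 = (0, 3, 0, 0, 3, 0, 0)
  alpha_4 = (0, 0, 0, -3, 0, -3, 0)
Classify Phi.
Compute the Cartan integers a_ij = 2(alpha_i, alpha_j)/(alpha_j, alpha_j); the resulting 4x4 Cartan matrix is
[[2, -1, 0, 0], [-1, 2, -1, -1], [0, -1, 2, 0], [0, -1, 0, 2]].
All simple roots have the same length, so the diagram is simply laced. The associated Dynkin diagram is a chain of 2 nodes with a fork of two nodes at one end (D_4), so the type is D_4 (the algebra so(8)).

D4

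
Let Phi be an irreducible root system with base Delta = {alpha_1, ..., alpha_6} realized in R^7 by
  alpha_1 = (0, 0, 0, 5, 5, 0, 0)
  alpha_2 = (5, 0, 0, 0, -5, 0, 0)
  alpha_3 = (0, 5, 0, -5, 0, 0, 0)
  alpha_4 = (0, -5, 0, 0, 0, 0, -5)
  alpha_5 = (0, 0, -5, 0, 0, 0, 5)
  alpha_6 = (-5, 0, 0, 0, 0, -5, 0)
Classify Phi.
Compute the Cartan integers a_ij = 2(alpha_i, alpha_j)/(alpha_j, alpha_j); the resulting 6x6 Cartan matrix is
[[2, -1, -1, 0, 0, 0], [-1, 2, 0, 0, 0, -1], [-1, 0, 2, -1, 0, 0], [0, 0, -1, 2, -1, 0], [0, 0, 0, -1, 2, 0], [0, -1, 0, 0, 0, 2]].
All simple roots have the same length, so the diagram is simply laced. The associated Dynkin diagram is a chain of 6 nodes with single edges (A_6), so the type is A_6 (the algebra sl(7)).

A6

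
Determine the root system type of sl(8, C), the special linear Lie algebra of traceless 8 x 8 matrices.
This is sl(8), which has dimension 8^2 - 1 = 63 and rank 8 - 1 = 7 (a Cartan subalgebra is the diagonal traceless matrices). In the classification of classical Lie algebras, the special linear algebra sl(n+1) has type A_n; here n = 7, so the Dynkin diagram is a chain of 7 nodes with single edges (A_7). Hence the type is A_7.

type A_7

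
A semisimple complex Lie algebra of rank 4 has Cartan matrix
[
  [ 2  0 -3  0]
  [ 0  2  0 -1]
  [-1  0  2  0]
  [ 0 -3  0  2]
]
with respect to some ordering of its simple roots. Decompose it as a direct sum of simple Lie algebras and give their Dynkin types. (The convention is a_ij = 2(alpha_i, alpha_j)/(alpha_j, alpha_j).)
The diagram associated to this matrix has two connected components: the simple roots {alpha_2, alpha_4} form two nodes joined by a triple edge (G_2), and {alpha_1, alpha_3} form two nodes joined by a triple edge (G_2). A semisimple Lie algebra decomposes uniquely as the direct sum of simple ideals, one per connected component of its Dynkin diagram, so g ≅ G_2 ⊕ G_2 (dimension 14 + 14 = 28).

G_2 ⊕ G_2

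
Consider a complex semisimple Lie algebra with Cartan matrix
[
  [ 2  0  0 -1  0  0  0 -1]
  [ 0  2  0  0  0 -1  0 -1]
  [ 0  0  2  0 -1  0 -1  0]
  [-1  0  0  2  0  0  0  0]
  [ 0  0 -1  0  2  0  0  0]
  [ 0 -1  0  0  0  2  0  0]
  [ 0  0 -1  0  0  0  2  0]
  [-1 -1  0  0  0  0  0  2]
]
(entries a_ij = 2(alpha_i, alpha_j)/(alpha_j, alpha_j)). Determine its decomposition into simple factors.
A_3 ⊕ A_5

The diagram associated to this matrix has two connected components: the simple roots {alpha_3, alpha_5, alpha_7} form a chain of 3 nodes with single edges (A_3), and {alpha_1, alpha_2, alpha_4, alpha_6, alpha_8} form a chain of 5 nodes with single edges (A_5). A semisimple Lie algebra decomposes uniquely as the direct sum of simple ideals, one per connected component of its Dynkin diagram, so g ≅ A_3 ⊕ A_5 (dimension 15 + 35 = 50).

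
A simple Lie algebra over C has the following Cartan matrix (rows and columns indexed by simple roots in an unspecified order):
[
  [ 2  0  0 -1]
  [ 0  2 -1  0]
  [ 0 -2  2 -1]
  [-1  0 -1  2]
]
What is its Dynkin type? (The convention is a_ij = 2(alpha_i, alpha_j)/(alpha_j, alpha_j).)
The matrix has rank 4 with 2's on the diagonal. Reading the off-diagonal entries as Dynkin edges (a single edge where a_ij = a_ji = -1; a double or triple edge where a_ij * a_ji = 2 or 3), the diagram is a chain of 4 nodes with a double edge at one end; the terminal node there is the unique short simple root (B_4). One simple-root ordering that puts it in standard form is (alpha_1, alpha_4, alpha_3, alpha_2). So the algebra is type B_4, i.e. so(9).

B4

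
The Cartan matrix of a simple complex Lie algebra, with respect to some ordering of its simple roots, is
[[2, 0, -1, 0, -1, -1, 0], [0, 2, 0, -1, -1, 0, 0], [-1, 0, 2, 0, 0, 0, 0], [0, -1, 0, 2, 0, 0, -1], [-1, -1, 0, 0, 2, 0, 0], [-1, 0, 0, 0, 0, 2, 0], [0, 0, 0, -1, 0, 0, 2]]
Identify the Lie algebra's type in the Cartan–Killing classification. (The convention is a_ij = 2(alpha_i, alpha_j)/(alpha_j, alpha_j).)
type D_7

The matrix has rank 7 with 2's on the diagonal. Reading the off-diagonal entries as Dynkin edges (a single edge where a_ij = a_ji = -1; a double or triple edge where a_ij * a_ji = 2 or 3), the diagram is a chain of 5 nodes with a fork of two nodes at one end (D_7). One simple-root ordering that puts it in standard form is (alpha_7, alpha_4, alpha_2, alpha_5, alpha_1, alpha_6, alpha_3). So the algebra is type D_7, i.e. so(14).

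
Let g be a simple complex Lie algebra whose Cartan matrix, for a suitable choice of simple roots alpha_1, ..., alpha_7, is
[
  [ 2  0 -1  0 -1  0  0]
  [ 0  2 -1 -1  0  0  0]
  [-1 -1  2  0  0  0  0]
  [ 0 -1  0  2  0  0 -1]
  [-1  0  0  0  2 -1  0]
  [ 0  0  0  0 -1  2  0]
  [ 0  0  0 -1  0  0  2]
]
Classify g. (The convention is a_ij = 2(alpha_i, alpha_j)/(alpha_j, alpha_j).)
A7

The matrix has rank 7 with 2's on the diagonal. Reading the off-diagonal entries as Dynkin edges (a single edge where a_ij = a_ji = -1; a double or triple edge where a_ij * a_ji = 2 or 3), the diagram is a chain of 7 nodes with single edges (A_7). One simple-root ordering that puts it in standard form is (alpha_6, alpha_5, alpha_1, alpha_3, alpha_2, alpha_4, alpha_7). So the algebra is type A_7, i.e. sl(8).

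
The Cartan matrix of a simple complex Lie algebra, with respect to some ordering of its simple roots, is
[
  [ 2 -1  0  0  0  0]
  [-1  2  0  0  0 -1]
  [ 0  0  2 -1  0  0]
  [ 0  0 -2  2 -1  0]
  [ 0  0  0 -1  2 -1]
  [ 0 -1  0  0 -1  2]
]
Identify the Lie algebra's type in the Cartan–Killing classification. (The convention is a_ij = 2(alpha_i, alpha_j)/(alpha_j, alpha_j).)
type B_6

The matrix has rank 6 with 2's on the diagonal. Reading the off-diagonal entries as Dynkin edges (a single edge where a_ij = a_ji = -1; a double or triple edge where a_ij * a_ji = 2 or 3), the diagram is a chain of 6 nodes with a double edge at one end; the terminal node there is the unique short simple root (B_6). One simple-root ordering that puts it in standard form is (alpha_1, alpha_2, alpha_6, alpha_5, alpha_4, alpha_3). So the algebra is type B_6, i.e. so(13).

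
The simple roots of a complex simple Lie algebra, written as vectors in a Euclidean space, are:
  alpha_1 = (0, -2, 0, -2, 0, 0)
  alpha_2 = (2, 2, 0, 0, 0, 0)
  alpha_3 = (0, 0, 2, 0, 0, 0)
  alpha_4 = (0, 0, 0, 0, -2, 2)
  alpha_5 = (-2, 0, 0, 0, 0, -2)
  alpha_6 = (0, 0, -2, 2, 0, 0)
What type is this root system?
B_6 (so(13))

Compute the Cartan integers a_ij = 2(alpha_i, alpha_j)/(alpha_j, alpha_j); the resulting 6x6 Cartan matrix is
[[2, -1, 0, 0, 0, -1], [-1, 2, 0, 0, -1, 0], [0, 0, 2, 0, 0, -1], [0, 0, 0, 2, -1, 0], [0, -1, 0, -1, 2, 0], [-1, 0, -2, 0, 0, 2]].
The roots have two lengths (squared-length ratio 2:1); the short ones are alpha_{3}. The associated Dynkin diagram is a chain of 6 nodes with a double edge at one end; the terminal node there is the unique short simple root (B_6), so the type is B_6 (the algebra so(13)).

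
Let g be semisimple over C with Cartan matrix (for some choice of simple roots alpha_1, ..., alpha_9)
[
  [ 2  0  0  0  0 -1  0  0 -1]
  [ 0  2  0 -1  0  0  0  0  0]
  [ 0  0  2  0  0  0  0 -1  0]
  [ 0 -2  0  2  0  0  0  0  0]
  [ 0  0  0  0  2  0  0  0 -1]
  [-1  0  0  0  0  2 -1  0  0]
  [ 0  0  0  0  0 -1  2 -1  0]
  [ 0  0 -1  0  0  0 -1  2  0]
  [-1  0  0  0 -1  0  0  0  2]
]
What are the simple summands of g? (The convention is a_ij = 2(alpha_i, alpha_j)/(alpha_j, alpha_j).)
A7 + B2

The diagram associated to this matrix has two connected components: the simple roots {alpha_1, alpha_3, alpha_5, alpha_6, alpha_7, alpha_8, alpha_9} form a chain of 7 nodes with single edges (A_7), and {alpha_2, alpha_4} form a chain of 2 nodes with a double edge at one end; the terminal node there is the unique short simple root (B_2). A semisimple Lie algebra decomposes uniquely as the direct sum of simple ideals, one per connected component of its Dynkin diagram, so g ≅ A_7 ⊕ B_2 (dimension 63 + 10 = 73).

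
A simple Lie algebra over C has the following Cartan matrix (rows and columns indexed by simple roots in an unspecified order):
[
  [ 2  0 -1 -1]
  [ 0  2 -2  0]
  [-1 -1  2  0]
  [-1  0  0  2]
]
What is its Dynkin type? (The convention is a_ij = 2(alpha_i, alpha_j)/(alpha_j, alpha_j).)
The matrix has rank 4 with 2's on the diagonal. Reading the off-diagonal entries as Dynkin edges (a single edge where a_ij = a_ji = -1; a double or triple edge where a_ij * a_ji = 2 or 3), the diagram is a chain of 4 nodes with a double edge at one end; the terminal node there is the unique long simple root (C_4). One simple-root ordering that puts it in standard form is (alpha_4, alpha_1, alpha_3, alpha_2). So the algebra is type C_4, i.e. sp(8).

type C_4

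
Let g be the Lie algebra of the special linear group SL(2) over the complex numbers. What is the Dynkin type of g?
This is sl(2), which has dimension 2^2 - 1 = 3 and rank 2 - 1 = 1 (a Cartan subalgebra is the diagonal traceless matrices). In the classification of classical Lie algebras, the special linear algebra sl(n+1) has type A_n; here n = 1, so the Dynkin diagram is a chain of 1 nodes with single edges (A_1). Hence the type is A_1.

type A_1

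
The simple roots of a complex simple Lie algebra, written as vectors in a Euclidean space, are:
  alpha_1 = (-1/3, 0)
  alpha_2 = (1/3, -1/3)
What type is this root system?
B_2

Compute the Cartan integers a_ij = 2(alpha_i, alpha_j)/(alpha_j, alpha_j); the resulting 2x2 Cartan matrix is
[[2, -1], [-2, 2]].
The roots have two lengths (squared-length ratio 2:1); the short ones are alpha_{1}. The associated Dynkin diagram is a chain of 2 nodes with a double edge at one end; the terminal node there is the unique short simple root (B_2), so the type is B_2 (the algebra so(5)).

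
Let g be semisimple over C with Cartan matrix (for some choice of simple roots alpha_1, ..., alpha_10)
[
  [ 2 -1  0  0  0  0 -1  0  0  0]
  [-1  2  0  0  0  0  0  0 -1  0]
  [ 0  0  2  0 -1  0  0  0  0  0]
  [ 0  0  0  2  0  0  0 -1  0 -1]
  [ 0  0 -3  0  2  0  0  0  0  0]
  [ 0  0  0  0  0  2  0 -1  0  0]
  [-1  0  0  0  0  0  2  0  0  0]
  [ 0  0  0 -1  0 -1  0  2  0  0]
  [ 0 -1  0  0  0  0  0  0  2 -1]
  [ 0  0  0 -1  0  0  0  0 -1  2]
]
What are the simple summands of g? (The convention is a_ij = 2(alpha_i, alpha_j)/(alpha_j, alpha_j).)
A_8 (sl(9)) + G_2

The diagram associated to this matrix has two connected components: the simple roots {alpha_1, alpha_2, alpha_4, alpha_6, alpha_7, alpha_8, alpha_9, alpha_10} form a chain of 8 nodes with single edges (A_8), and {alpha_3, alpha_5} form two nodes joined by a triple edge (G_2). A semisimple Lie algebra decomposes uniquely as the direct sum of simple ideals, one per connected component of its Dynkin diagram, so g ≅ A_8 ⊕ G_2 (dimension 80 + 14 = 94).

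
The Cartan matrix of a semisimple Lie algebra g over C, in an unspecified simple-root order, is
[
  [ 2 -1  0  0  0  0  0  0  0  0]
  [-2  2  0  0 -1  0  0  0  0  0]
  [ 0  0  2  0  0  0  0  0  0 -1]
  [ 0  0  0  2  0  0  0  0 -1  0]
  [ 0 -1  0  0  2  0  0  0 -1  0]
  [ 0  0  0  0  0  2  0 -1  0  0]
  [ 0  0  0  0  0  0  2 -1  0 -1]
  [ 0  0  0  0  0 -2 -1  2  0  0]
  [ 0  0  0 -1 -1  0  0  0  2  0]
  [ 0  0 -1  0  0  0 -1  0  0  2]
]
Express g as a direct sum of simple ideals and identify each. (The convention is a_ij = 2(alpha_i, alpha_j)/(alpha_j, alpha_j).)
B5 ⊕ B5

The diagram associated to this matrix has two connected components: the simple roots {alpha_1, alpha_2, alpha_4, alpha_5, alpha_9} form a chain of 5 nodes with a double edge at one end; the terminal node there is the unique short simple root (B_5), and {alpha_3, alpha_6, alpha_7, alpha_8, alpha_10} form a chain of 5 nodes with a double edge at one end; the terminal node there is the unique short simple root (B_5). A semisimple Lie algebra decomposes uniquely as the direct sum of simple ideals, one per connected component of its Dynkin diagram, so g ≅ B_5 ⊕ B_5 (dimension 55 + 55 = 110).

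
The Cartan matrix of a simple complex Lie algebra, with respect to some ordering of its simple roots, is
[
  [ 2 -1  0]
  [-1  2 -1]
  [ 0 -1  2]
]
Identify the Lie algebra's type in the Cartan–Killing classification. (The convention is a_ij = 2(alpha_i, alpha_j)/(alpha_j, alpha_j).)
The matrix has rank 3 with 2's on the diagonal. Reading the off-diagonal entries as Dynkin edges (a single edge where a_ij = a_ji = -1; a double or triple edge where a_ij * a_ji = 2 or 3), the diagram is a chain of 3 nodes with single edges (A_3). One simple-root ordering that puts it in standard form is (alpha_3, alpha_2, alpha_1). So the algebra is type A_3, i.e. sl(4).

A_3 (sl(4))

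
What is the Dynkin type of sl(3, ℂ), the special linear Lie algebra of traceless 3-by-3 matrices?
A2

This is sl(3), which has dimension 3^2 - 1 = 8 and rank 3 - 1 = 2 (a Cartan subalgebra is the diagonal traceless matrices). In the classification of classical Lie algebras, the special linear algebra sl(n+1) has type A_n; here n = 2, so the Dynkin diagram is a chain of 2 nodes with single edges (A_2). Hence the type is A_2.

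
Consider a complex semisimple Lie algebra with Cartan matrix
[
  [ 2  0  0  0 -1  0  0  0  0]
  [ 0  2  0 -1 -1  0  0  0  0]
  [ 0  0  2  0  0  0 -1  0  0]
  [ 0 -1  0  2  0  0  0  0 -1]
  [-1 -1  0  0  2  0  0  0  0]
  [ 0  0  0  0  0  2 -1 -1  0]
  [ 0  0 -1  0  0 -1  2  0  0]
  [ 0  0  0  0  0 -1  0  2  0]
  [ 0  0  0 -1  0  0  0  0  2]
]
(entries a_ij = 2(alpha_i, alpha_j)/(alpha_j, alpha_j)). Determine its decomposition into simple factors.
The diagram associated to this matrix has two connected components: the simple roots {alpha_3, alpha_6, alpha_7, alpha_8} form a chain of 4 nodes with single edges (A_4), and {alpha_1, alpha_2, alpha_4, alpha_5, alpha_9} form a chain of 5 nodes with single edges (A_5). A semisimple Lie algebra decomposes uniquely as the direct sum of simple ideals, one per connected component of its Dynkin diagram, so g ≅ A_4 ⊕ A_5 (dimension 24 + 35 = 59).

A_4 + A_5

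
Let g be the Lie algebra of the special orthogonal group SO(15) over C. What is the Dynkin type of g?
B_7

This is so(15) with 15 odd, which has dimension 15(15-1)/2 = 105 and rank (15-1)/2 = 7. In the classification of classical Lie algebras, the orthogonal algebra so(2n+1) in an odd number of variables has type B_n; here n = 7, so the Dynkin diagram is a chain of 7 nodes with a double edge at one end; the terminal node there is the unique short simple root (B_7). Hence the type is B_7.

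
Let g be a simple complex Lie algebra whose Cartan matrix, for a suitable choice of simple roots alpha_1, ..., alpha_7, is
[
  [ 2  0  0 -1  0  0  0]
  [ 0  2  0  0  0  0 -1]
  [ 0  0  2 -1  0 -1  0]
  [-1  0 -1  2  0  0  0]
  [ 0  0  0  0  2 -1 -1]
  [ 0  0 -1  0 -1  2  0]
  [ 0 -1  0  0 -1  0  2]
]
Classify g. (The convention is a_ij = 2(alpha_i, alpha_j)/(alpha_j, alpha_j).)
A7

The matrix has rank 7 with 2's on the diagonal. Reading the off-diagonal entries as Dynkin edges (a single edge where a_ij = a_ji = -1; a double or triple edge where a_ij * a_ji = 2 or 3), the diagram is a chain of 7 nodes with single edges (A_7). One simple-root ordering that puts it in standard form is (alpha_1, alpha_4, alpha_3, alpha_6, alpha_5, alpha_7, alpha_2). So the algebra is type A_7, i.e. sl(8).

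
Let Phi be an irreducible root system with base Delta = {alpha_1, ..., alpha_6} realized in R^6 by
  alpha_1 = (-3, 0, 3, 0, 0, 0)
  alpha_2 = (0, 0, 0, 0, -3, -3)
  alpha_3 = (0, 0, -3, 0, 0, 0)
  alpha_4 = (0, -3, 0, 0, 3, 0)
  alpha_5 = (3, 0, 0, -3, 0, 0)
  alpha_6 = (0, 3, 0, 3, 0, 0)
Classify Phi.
Compute the Cartan integers a_ij = 2(alpha_i, alpha_j)/(alpha_j, alpha_j); the resulting 6x6 Cartan matrix is
[[2, 0, -2, 0, -1, 0], [0, 2, 0, -1, 0, 0], [-1, 0, 2, 0, 0, 0], [0, -1, 0, 2, 0, -1], [-1, 0, 0, 0, 2, -1], [0, 0, 0, -1, -1, 2]].
The roots have two lengths (squared-length ratio 2:1); the short ones are alpha_{3}. The associated Dynkin diagram is a chain of 6 nodes with a double edge at one end; the terminal node there is the unique short simple root (B_6), so the type is B_6 (the algebra so(13)).

B_6 (so(13))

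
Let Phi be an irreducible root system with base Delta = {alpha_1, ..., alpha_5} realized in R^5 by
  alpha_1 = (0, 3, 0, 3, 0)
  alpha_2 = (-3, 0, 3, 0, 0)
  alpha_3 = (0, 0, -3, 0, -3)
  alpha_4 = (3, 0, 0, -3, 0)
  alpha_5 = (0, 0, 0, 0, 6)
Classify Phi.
Compute the Cartan integers a_ij = 2(alpha_i, alpha_j)/(alpha_j, alpha_j); the resulting 5x5 Cartan matrix is
[[2, 0, 0, -1, 0], [0, 2, -1, -1, 0], [0, -1, 2, 0, -1], [-1, -1, 0, 2, 0], [0, 0, -2, 0, 2]].
The roots have two lengths (squared-length ratio 2:1); the short ones are alpha_{1,2,3,4}. The associated Dynkin diagram is a chain of 5 nodes with a double edge at one end; the terminal node there is the unique long simple root (C_5), so the type is C_5 (the algebra sp(10)).

C_5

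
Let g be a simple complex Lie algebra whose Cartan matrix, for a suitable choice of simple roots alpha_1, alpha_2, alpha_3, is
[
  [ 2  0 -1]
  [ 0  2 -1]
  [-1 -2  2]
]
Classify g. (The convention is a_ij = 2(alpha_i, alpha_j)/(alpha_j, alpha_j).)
type B_3

The matrix has rank 3 with 2's on the diagonal. Reading the off-diagonal entries as Dynkin edges (a single edge where a_ij = a_ji = -1; a double or triple edge where a_ij * a_ji = 2 or 3), the diagram is a chain of 3 nodes with a double edge at one end; the terminal node there is the unique short simple root (B_3). One simple-root ordering that puts it in standard form is (alpha_1, alpha_3, alpha_2). So the algebra is type B_3, i.e. so(7).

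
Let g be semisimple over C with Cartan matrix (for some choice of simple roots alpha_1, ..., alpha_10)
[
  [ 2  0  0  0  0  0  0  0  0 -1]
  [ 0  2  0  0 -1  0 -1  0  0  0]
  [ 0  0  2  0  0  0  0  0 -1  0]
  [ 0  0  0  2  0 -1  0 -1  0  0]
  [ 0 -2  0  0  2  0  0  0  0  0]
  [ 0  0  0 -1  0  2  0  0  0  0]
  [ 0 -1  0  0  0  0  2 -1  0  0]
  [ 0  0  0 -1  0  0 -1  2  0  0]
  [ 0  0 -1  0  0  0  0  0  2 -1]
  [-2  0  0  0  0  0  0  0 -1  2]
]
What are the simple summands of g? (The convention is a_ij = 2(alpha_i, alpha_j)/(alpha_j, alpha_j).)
B4 ⊕ C6

The diagram associated to this matrix has two connected components: the simple roots {alpha_1, alpha_3, alpha_9, alpha_10} form a chain of 4 nodes with a double edge at one end; the terminal node there is the unique short simple root (B_4), and {alpha_2, alpha_4, alpha_5, alpha_6, alpha_7, alpha_8} form a chain of 6 nodes with a double edge at one end; the terminal node there is the unique long simple root (C_6). A semisimple Lie algebra decomposes uniquely as the direct sum of simple ideals, one per connected component of its Dynkin diagram, so g ≅ B_4 ⊕ C_6 (dimension 36 + 78 = 114).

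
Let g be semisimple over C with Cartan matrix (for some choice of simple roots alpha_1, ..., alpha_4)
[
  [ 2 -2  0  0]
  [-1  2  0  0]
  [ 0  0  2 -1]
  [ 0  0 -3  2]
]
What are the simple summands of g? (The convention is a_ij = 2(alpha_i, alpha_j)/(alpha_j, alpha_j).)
The diagram associated to this matrix has two connected components: the simple roots {alpha_1, alpha_2} form a chain of 2 nodes with a double edge at one end; the terminal node there is the unique short simple root (B_2), and {alpha_3, alpha_4} form two nodes joined by a triple edge (G_2). A semisimple Lie algebra decomposes uniquely as the direct sum of simple ideals, one per connected component of its Dynkin diagram, so g ≅ B_2 ⊕ G_2 (dimension 10 + 14 = 24).

B_2 (so(5)) + G_2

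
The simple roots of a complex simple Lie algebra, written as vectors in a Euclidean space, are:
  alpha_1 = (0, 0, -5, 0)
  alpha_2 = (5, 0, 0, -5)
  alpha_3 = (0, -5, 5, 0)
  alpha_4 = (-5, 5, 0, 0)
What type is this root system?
Compute the Cartan integers a_ij = 2(alpha_i, alpha_j)/(alpha_j, alpha_j); the resulting 4x4 Cartan matrix is
[[2, 0, -1, 0], [0, 2, 0, -1], [-2, 0, 2, -1], [0, -1, -1, 2]].
The roots have two lengths (squared-length ratio 2:1); the short ones are alpha_{1}. The associated Dynkin diagram is a chain of 4 nodes with a double edge at one end; the terminal node there is the unique short simple root (B_4), so the type is B_4 (the algebra so(9)).

B4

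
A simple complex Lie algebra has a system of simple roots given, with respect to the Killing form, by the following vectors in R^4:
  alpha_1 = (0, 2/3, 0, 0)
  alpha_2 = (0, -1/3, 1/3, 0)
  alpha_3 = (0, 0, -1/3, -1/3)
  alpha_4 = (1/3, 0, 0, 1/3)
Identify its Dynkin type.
Compute the Cartan integers a_ij = 2(alpha_i, alpha_j)/(alpha_j, alpha_j); the resulting 4x4 Cartan matrix is
[[2, -2, 0, 0], [-1, 2, -1, 0], [0, -1, 2, -1], [0, 0, -1, 2]].
The roots have two lengths (squared-length ratio 2:1); the short ones are alpha_{2,3,4}. The associated Dynkin diagram is a chain of 4 nodes with a double edge at one end; the terminal node there is the unique long simple root (C_4), so the type is C_4 (the algebra sp(8)).

C_4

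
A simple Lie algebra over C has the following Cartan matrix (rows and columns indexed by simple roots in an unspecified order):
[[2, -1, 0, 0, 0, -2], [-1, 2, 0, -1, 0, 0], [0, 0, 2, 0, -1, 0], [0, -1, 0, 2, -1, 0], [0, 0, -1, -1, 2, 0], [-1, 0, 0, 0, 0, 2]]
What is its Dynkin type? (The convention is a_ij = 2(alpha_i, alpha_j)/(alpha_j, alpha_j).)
The matrix has rank 6 with 2's on the diagonal. Reading the off-diagonal entries as Dynkin edges (a single edge where a_ij = a_ji = -1; a double or triple edge where a_ij * a_ji = 2 or 3), the diagram is a chain of 6 nodes with a double edge at one end; the terminal node there is the unique short simple root (B_6). One simple-root ordering that puts it in standard form is (alpha_3, alpha_5, alpha_4, alpha_2, alpha_1, alpha_6). So the algebra is type B_6, i.e. so(13).

B6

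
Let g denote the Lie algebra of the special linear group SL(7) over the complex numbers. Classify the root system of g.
This is sl(7), which has dimension 7^2 - 1 = 48 and rank 7 - 1 = 6 (a Cartan subalgebra is the diagonal traceless matrices). In the classification of classical Lie algebras, the special linear algebra sl(n+1) has type A_n; here n = 6, so the Dynkin diagram is a chain of 6 nodes with single edges (A_6). Hence the type is A_6.

A6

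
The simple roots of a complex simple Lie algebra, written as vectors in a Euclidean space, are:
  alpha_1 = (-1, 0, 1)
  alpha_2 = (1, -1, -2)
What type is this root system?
G_2

Compute the Cartan integers a_ij = 2(alpha_i, alpha_j)/(alpha_j, alpha_j); the resulting 2x2 Cartan matrix is
[[2, -1], [-3, 2]].
The roots have two lengths (squared-length ratio 3:1); the short ones are alpha_{1}. The associated Dynkin diagram is two nodes joined by a triple edge (G_2), so the type is G_2.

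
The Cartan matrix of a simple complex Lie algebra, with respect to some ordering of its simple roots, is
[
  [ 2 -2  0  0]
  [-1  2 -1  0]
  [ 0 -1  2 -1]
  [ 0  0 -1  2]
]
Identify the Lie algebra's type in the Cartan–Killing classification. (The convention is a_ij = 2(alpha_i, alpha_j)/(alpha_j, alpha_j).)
The matrix has rank 4 with 2's on the diagonal. Reading the off-diagonal entries as Dynkin edges (a single edge where a_ij = a_ji = -1; a double or triple edge where a_ij * a_ji = 2 or 3), the diagram is a chain of 4 nodes with a double edge at one end; the terminal node there is the unique long simple root (C_4). One simple-root ordering that puts it in standard form is (alpha_4, alpha_3, alpha_2, alpha_1). So the algebra is type C_4, i.e. sp(8).

C_4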